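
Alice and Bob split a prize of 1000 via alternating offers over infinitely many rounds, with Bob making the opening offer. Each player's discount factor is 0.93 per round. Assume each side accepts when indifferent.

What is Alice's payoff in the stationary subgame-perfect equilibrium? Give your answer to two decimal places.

Let x be Bob's share when Bob proposes and y be Alice's share when Alice proposes.
Alice accepts iff offered ≥ 0.93·y, so x = 1000 − 0.93y. Symmetrically y = 1000 − 0.93x.
Substituting: x = 1000 − 0.93(1000 − 0.93x), giving x(1 − 0.93·0.93) = 1000(1 − 0.93).
So x = 1000 × 0.07 / 0.1351 ≈ 518.1347, and Alice receives 1000 − x ≈ 481.8653.

481.87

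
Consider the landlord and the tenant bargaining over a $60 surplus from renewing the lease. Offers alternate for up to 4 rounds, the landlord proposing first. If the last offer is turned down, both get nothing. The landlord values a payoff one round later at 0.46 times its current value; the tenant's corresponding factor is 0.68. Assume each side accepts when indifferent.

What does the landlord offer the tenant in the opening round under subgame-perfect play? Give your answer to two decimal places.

34.79

Round 4 (the tenant proposes): the landlord will accept anything ≥ 0, so the tenant offers 0 and keeps 60.
Round 3 (the landlord proposes): the tenant can get 60 next round, worth 0.68 × 60 = 40.8 now; the landlord offers that and keeps 19.2.
Round 2 (the tenant proposes): the landlord can get 19.2 next round, worth 0.46 × 19.2 = 8.832 now; the tenant offers that and keeps 51.168.
Round 1 (the landlord proposes): the tenant can get 51.168 next round, worth 0.68 × 51.168 = 34.79424 now. The landlord offers 34.79424 and keeps 60 − 34.79424 = 25.20576.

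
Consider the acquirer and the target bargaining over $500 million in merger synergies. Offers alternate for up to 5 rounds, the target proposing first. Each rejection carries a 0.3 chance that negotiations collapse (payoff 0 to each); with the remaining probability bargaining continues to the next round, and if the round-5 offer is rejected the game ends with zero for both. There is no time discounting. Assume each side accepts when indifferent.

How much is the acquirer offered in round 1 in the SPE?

156.45

By backward induction:
Round 5 (the target proposes): rejection yields 0 for the acquirer; the target offers 0 and keeps 500.
Round 4 (the acquirer proposes): rejecting gives the target an expected 0.7 × 500 = 350, so the acquirer offers 350, keeping 150.
Round 3 (the target proposes): rejecting gives the acquirer an expected 0.7 × 150 = 105. The target offers 105 and keeps 500 − 105 = 395.
Round 2 (the acquirer proposes): rejecting gives the target an expected 0.7 × 395 = 276.5. The acquirer offers 276.5 and keeps 500 − 276.5 = 223.5.
Round 1 (the target proposes): rejecting gives the acquirer an expected 0.7 × 223.5 = 156.45. The target offers 156.45 and keeps 500 − 156.45 = 343.55.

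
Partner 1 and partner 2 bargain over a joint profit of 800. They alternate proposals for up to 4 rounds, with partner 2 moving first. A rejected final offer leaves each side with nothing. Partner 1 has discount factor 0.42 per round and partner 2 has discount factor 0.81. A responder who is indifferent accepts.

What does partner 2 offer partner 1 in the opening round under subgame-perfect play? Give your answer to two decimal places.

178.15

Round 4 (partner 1 proposes): partner 2 will accept anything ≥ 0, so partner 1 offers 0 and keeps 800.
Round 3 (partner 2 proposes): partner 1 can get 800 next round, worth 0.42 × 800 = 336 now, so partner 2 offers 336, keeping 464.
Round 2 (partner 1 proposes): partner 2 can get 464 next round, worth 0.81 × 464 = 375.84 now; partner 1 offers that and keeps 424.16.
Round 1 (partner 2 proposes): partner 1 can get 424.16 next round, worth 0.42 × 424.16 = 178.1472 now; partner 2 offers that and keeps 621.8528.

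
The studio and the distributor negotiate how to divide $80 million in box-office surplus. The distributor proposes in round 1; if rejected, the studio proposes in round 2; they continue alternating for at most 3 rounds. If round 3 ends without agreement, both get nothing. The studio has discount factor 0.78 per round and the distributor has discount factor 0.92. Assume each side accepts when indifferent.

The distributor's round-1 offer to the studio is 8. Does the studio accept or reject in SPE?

Accept

Round 3 (the distributor proposes): rejection yields 0 for the studio; the distributor offers 0 and keeps 80.
Round 2 (the studio proposes): the distributor can get 80 next round, worth 0.92 × 80 = 73.6 now. The studio offers 73.6 and keeps 80 − 73.6 = 6.4.
So by rejecting in round 1, the studio gets 6.4 next round, worth 0.78 × 6.4 = 4.992 now.
Offer 8 ≥ 4.992, so the studio accepts.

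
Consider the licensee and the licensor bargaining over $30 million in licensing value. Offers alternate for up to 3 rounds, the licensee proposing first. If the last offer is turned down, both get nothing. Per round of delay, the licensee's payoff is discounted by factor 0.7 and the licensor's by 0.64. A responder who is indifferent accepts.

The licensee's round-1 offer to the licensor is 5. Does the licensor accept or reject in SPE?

Round 3 (the licensee proposes): rejection yields 0 for the licensor; the licensee offers 0 and keeps 30.
Round 2 (the licensor proposes): the licensee can get 30 next round, worth 0.7 × 30 = 21 now, so the licensor offers 21, keeping 9.
So by rejecting in round 1, the licensor gets 9 next round, worth 0.64 × 9 = 5.76 now.
Offer 5 < 5.76, so the licensor rejects.

Reject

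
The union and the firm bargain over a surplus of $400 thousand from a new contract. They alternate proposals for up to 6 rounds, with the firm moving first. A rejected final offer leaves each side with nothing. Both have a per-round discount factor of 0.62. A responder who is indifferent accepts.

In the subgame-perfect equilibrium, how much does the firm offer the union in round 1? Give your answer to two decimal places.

167.11

By backward induction:
Round 6 (the union proposes): the firm will accept anything ≥ 0, so the union offers 0 and keeps 400.
Round 5 (the firm proposes): the union can get 400 next round, worth 0.62 × 400 = 248 now, so the firm offers 248, keeping 152.
Round 4 (the union proposes): the firm can get 152 next round, worth 0.62 × 152 = 94.24 now; the union offers that and keeps 305.76.
Round 3 (the firm proposes): the union can get 305.76 next round, worth 0.62 × 305.76 = 189.5712 now. The firm offers 189.5712 and keeps 400 − 189.5712 = 210.4288.
Round 2 (the union proposes): the firm can get 210.4288 next round, worth 0.62 × 210.4288 = 130.465856 now, so the union offers 130.465856, keeping 269.534144.
Round 1 (the firm proposes): the union can get 269.534144 next round, worth 0.62 × 269.534144 = 167.11116928 now; the firm offers that and keeps 232.88883072.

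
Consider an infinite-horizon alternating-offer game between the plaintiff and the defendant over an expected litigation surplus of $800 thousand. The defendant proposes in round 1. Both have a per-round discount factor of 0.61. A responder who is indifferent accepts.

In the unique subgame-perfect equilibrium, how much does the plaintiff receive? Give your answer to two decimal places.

303.11

In a stationary SPE each proposer offers the other exactly their discounted continuation value.
If the defendant keeps x when proposing and the plaintiff keeps y when proposing, then x = 800 − 0.61y and y = 800 − 0.61x.
Solving: x = 800(1 − 0.61) / (1 − 0.61·0.61) = 312 / 0.6279 ≈ 496.8944.
The plaintiff gets 800 − 496.8944 ≈ 303.1056.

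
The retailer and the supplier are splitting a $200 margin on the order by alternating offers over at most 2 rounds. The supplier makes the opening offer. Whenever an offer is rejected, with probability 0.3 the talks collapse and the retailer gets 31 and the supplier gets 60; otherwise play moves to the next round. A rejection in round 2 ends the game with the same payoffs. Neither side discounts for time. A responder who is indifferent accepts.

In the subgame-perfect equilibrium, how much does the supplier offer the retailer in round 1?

107.3

Round 2 (the retailer proposes): the supplier gets 60 if talks fail, so the retailer offers 60 and keeps 140.
Round 1 (the supplier proposes): rejecting gives the retailer an expected 0.7 × 140 + 0.3 × 31 = 107.3; the supplier offers that and keeps 92.7.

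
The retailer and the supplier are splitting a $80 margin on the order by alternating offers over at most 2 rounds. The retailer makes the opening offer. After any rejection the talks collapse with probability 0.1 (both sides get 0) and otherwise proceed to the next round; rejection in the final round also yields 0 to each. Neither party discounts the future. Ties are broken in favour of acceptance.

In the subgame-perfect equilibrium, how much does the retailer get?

8

Round 2 (the supplier proposes): rejection yields 0 for the retailer; the supplier offers 0 and keeps 80.
Round 1 (the retailer proposes): rejecting gives the supplier an expected 0.9 × 80 = 72; the retailer offers that and keeps 8.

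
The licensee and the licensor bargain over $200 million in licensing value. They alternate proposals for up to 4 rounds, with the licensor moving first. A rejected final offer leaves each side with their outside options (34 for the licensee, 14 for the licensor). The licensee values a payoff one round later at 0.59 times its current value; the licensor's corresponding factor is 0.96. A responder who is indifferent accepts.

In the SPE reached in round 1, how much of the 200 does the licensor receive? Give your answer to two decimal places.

133.12

Round 4 (the licensee proposes): the licensor gets 14 if talks fail, so the licensee offers 14 and keeps 186.
Round 3 (the licensor proposes): the licensee can get 186 next round, worth 0.59 × 186 = 109.74 now; the licensor offers that and keeps 90.26.
Round 2 (the licensee proposes): the licensor can get 90.26 next round, worth 0.96 × 90.26 = 86.6496 now. The licensee offers 86.6496 and keeps 200 − 86.6496 = 113.3504.
Round 1 (the licensor proposes): the licensee can get 113.3504 next round, worth 0.59 × 113.3504 = 66.876736 now; the licensor offers that and keeps 133.123264.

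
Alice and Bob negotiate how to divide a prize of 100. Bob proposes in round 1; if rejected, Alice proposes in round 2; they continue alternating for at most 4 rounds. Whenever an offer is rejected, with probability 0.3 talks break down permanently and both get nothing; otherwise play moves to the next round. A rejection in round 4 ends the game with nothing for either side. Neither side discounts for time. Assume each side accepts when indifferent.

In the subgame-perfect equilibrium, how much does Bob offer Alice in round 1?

By backward induction:
Round 4 (Alice proposes): rejection yields 0 for Bob; Alice offers 0 and keeps 100.
Round 3 (Bob proposes): rejecting gives Alice an expected 0.7 × 100 = 70. Bob offers 70 and keeps 100 − 70 = 30.
Round 2 (Alice proposes): rejecting gives Bob an expected 0.7 × 30 = 21, so Alice offers 21, keeping 79.
Round 1 (Bob proposes): rejecting gives Alice an expected 0.7 × 79 = 55.3. Bob offers 55.3 and keeps 100 − 55.3 = 44.7.

55.3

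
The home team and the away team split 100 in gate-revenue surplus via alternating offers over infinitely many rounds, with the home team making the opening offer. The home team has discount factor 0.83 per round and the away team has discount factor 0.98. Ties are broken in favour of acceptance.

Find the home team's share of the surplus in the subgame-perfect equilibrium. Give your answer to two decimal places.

10.72

In a stationary SPE each proposer offers the other exactly their discounted continuation value.
If the home team keeps x when proposing and the away team keeps y when proposing, then x = 100 − 0.98y and y = 100 − 0.83x.
Solving: x = 100(1 − 0.98) / (1 − 0.83·0.98) = 2 / 0.1866 ≈ 10.7181.
The away team gets 100 − 10.7181 ≈ 89.2819.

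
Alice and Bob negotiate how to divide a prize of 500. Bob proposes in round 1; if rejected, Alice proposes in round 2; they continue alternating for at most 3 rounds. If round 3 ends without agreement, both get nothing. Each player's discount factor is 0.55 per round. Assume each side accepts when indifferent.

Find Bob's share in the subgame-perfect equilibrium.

Round 3 (Bob proposes): rejection yields 0 for Alice; Bob offers 0 and keeps 500.
Round 2 (Alice proposes): Bob can get 500 next round, worth 0.55 × 500 = 275 now; Alice offers that and keeps 225.
Round 1 (Bob proposes): Alice can get 225 next round, worth 0.55 × 225 = 123.75 now; Bob offers that and keeps 376.25.

376.25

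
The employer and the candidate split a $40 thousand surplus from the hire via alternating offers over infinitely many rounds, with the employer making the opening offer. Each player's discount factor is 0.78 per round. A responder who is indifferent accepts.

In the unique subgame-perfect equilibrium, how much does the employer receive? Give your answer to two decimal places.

22.47

When the employer proposes, the candidate accepts any offer worth at least 0.78 times what the candidate would get by proposing next round; and vice versa.
This gives x = 40 − 0.78y and y = 40 − 0.78x, where x and y are each side's share when it proposes.
Hence (1 − 0.78·0.78)x = 40(1 − 0.78), i.e. 0.3916·x = 8.8.
x ≈ 22.4719; the candidate's share is 40 − x ≈ 17.5281.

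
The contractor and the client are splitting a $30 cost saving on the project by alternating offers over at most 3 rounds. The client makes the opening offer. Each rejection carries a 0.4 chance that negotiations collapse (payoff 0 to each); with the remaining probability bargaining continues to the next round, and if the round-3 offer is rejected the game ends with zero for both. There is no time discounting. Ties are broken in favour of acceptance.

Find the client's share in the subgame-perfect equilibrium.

By backward induction:
Round 3 (the client proposes): the contractor will accept anything ≥ 0, so the client offers 0 and keeps 30.
Round 2 (the contractor proposes): rejecting gives the client an expected 0.6 × 30 = 18. The contractor offers 18 and keeps 30 − 18 = 12.
Round 1 (the client proposes): rejecting gives the contractor an expected 0.6 × 12 = 7.2. The client offers 7.2 and keeps 30 − 7.2 = 22.8.

22.8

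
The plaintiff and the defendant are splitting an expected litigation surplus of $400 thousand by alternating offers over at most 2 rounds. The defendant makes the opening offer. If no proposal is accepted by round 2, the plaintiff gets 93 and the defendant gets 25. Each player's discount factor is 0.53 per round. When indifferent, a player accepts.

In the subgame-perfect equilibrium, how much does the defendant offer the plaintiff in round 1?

198.75

Round 2 (the plaintiff proposes): the defendant gets 25 if talks fail, so the plaintiff offers 25 and keeps 375.
Round 1 (the defendant proposes): the plaintiff can get 375 next round, worth 0.53 × 375 = 198.75 now, so the defendant offers 198.75, keeping 201.25.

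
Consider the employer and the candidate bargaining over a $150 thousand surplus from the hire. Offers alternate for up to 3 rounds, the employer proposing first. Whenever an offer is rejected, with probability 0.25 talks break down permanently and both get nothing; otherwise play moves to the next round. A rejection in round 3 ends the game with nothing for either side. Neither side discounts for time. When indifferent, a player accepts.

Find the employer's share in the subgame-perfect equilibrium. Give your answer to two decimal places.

By backward induction:
Round 3 (the employer proposes): rejection yields 0 for the candidate; the employer offers 0 and keeps 150.
Round 2 (the candidate proposes): rejecting gives the employer an expected 0.75 × 150 = 112.5; the candidate offers that and keeps 37.5.
Round 1 (the employer proposes): rejecting gives the candidate an expected 0.75 × 37.5 = 28.125, so the employer offers 28.125, keeping 121.875.

121.88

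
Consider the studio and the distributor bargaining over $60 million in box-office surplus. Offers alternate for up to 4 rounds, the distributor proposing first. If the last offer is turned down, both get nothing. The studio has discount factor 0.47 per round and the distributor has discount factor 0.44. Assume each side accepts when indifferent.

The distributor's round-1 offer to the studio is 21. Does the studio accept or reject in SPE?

Work out the studio's continuation value if the offer is rejected.
Round 4 (the studio proposes): the distributor will accept anything ≥ 0, so the studio offers 0 and keeps 60.
Round 3 (the distributor proposes): the studio can get 60 next round, worth 0.47 × 60 = 28.2 now, so the distributor offers 28.2, keeping 31.8.
Round 2 (the studio proposes): the distributor can get 31.8 next round, worth 0.44 × 31.8 = 13.992 now; the studio offers that and keeps 46.008.
So by rejecting in round 1, the studio gets 46.008 next round, worth 0.47 × 46.008 = 21.62376 now.
Offer 21 < 21.62376, so the studio rejects.

Reject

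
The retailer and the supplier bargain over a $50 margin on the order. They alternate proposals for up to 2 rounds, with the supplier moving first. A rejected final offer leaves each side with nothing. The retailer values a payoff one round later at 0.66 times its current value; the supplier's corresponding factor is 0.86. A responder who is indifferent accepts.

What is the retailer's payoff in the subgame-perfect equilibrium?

33

Work backward from the last round.
Round 2 (the retailer proposes): rejection yields 0 for the supplier; the retailer offers 0 and keeps 50.
Round 1 (the supplier proposes): the retailer can get 50 next round, worth 0.66 × 50 = 33 now. The supplier offers 33 and keeps 50 − 33 = 17.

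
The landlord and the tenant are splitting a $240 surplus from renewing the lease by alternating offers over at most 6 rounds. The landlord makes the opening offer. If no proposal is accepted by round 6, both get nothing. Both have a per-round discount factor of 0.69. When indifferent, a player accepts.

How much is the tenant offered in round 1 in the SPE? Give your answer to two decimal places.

113.31

Round 6 (the tenant proposes): rejection yields 0 for the landlord; the tenant offers 0 and keeps 240.
Round 5 (the landlord proposes): the tenant can get 240 next round, worth 0.69 × 240 = 165.6 now; the landlord offers that and keeps 74.4.
Round 4 (the tenant proposes): the landlord can get 74.4 next round, worth 0.69 × 74.4 = 51.336 now. The tenant offers 51.336 and keeps 240 − 51.336 = 188.664.
Round 3 (the landlord proposes): the tenant can get 188.664 next round, worth 0.69 × 188.664 = 130.17816 now, so the landlord offers 130.17816, keeping 109.82184.
Round 2 (the tenant proposes): the landlord can get 109.82184 next round, worth 0.69 × 109.82184 = 75.7770696 now, so the tenant offers 75.7770696, keeping 164.2229304.
Round 1 (the landlord proposes): the tenant can get 164.2229304 next round, worth 0.69 × 164.2229304 = 113.313821976 now, so the landlord offers 113.313821976, keeping 126.686178024.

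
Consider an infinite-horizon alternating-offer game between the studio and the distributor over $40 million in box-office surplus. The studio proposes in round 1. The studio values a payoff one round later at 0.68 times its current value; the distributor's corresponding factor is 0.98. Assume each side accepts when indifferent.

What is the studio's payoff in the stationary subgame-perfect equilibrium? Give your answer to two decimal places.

2.40

Let x be the studio's share when the studio proposes and y be the distributor's share when the distributor proposes.
The distributor accepts iff offered ≥ 0.98·y, so x = 40 − 0.98y. Symmetrically y = 40 − 0.68x.
Substituting: x = 40 − 0.98(40 − 0.68x), giving x(1 − 0.68·0.98) = 40(1 − 0.98).
So x = 40 × 0.02 / 0.3336 ≈ 2.3981, and the distributor receives 40 − x ≈ 37.6019.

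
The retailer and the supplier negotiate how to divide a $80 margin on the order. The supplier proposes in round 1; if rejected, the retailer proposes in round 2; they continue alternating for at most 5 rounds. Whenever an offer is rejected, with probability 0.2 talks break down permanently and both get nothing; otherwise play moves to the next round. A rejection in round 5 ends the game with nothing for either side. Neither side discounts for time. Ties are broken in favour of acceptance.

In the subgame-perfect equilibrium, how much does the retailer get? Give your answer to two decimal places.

20.99

Round 5 (the supplier proposes): the retailer will accept anything ≥ 0, so the supplier offers 0 and keeps 80.
Round 4 (the retailer proposes): rejecting gives the supplier an expected 0.8 × 80 = 64, so the retailer offers 64, keeping 16.
Round 3 (the supplier proposes): rejecting gives the retailer an expected 0.8 × 16 = 12.8. The supplier offers 12.8 and keeps 80 − 12.8 = 67.2.
Round 2 (the retailer proposes): rejecting gives the supplier an expected 0.8 × 67.2 = 53.76. The retailer offers 53.76 and keeps 80 − 53.76 = 26.24.
Round 1 (the supplier proposes): rejecting gives the retailer an expected 0.8 × 26.24 = 20.992. The supplier offers 20.992 and keeps 80 − 20.992 = 59.008.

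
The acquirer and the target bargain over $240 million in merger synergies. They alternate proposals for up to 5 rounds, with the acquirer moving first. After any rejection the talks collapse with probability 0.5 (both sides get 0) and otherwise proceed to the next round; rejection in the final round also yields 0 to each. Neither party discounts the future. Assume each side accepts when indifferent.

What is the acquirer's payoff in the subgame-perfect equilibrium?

165

Round 5 (the acquirer proposes): rejection yields 0 for the target; the acquirer offers 0 and keeps 240.
Round 4 (the target proposes): rejecting gives the acquirer an expected 0.5 × 240 = 120; the target offers that and keeps 120.
Round 3 (the acquirer proposes): rejecting gives the target an expected 0.5 × 120 = 60. The acquirer offers 60 and keeps 240 − 60 = 180.
Round 2 (the target proposes): rejecting gives the acquirer an expected 0.5 × 180 = 90; the target offers that and keeps 150.
Round 1 (the acquirer proposes): rejecting gives the target an expected 0.5 × 150 = 75. The acquirer offers 75 and keeps 240 − 75 = 165.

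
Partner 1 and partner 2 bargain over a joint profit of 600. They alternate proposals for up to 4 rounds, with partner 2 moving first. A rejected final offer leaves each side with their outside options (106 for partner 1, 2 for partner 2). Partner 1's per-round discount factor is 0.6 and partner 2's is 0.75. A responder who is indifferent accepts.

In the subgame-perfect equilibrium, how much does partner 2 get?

Work backward from the last round.
Round 4 (partner 1 proposes): partner 2 gets 2 if talks fail, so partner 1 offers 2 and keeps 598.
Round 3 (partner 2 proposes): partner 1 can get 598 next round, worth 0.6 × 598 = 358.8 now; partner 2 offers that and keeps 241.2.
Round 2 (partner 1 proposes): partner 2 can get 241.2 next round, worth 0.75 × 241.2 = 180.9 now; partner 1 offers that and keeps 419.1.
Round 1 (partner 2 proposes): partner 1 can get 419.1 next round, worth 0.6 × 419.1 = 251.46 now, so partner 2 offers 251.46, keeping 348.54.

348.54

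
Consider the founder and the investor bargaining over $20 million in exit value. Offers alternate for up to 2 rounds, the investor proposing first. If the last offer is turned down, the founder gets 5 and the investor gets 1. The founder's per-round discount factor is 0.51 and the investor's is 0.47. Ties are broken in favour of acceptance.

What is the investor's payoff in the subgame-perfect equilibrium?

10.31

Round 2 (the founder proposes): the investor gets 1 if talks fail, so the founder offers 1 and keeps 19.
Round 1 (the investor proposes): the founder can get 19 next round, worth 0.51 × 19 = 9.69 now, so the investor offers 9.69, keeping 10.31.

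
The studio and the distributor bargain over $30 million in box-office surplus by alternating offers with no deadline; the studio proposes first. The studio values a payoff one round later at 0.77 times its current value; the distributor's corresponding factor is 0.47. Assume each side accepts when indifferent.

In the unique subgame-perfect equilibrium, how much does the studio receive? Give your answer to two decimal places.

In a stationary SPE each proposer offers the other exactly their discounted continuation value.
If the studio keeps x when proposing and the distributor keeps y when proposing, then x = 30 − 0.47y and y = 30 − 0.77x.
Solving: x = 30(1 − 0.47) / (1 − 0.77·0.47) = 15.9 / 0.6381 ≈ 24.9177.
The distributor gets 30 − 24.9177 ≈ 5.0823.

24.92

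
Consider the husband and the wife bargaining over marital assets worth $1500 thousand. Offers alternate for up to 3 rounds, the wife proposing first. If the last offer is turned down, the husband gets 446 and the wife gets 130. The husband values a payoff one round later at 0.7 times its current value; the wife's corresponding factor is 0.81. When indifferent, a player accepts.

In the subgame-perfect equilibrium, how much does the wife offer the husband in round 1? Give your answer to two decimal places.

Round 3 (the wife proposes): the husband gets 446 if talks fail, so the wife offers 446 and keeps 1054.
Round 2 (the husband proposes): the wife can get 1054 next round, worth 0.81 × 1054 = 853.74 now. The husband offers 853.74 and keeps 1500 − 853.74 = 646.26.
Round 1 (the wife proposes): the husband can get 646.26 next round, worth 0.7 × 646.26 = 452.382 now; the wife offers that and keeps 1047.618.

452.38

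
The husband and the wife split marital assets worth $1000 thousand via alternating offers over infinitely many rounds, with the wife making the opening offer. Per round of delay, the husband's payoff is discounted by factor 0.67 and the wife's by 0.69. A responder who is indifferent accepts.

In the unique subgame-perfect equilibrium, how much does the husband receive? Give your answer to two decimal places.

In a stationary SPE each proposer offers the other exactly their discounted continuation value.
If the wife keeps x when proposing and the husband keeps y when proposing, then x = 1000 − 0.67y and y = 1000 − 0.69x.
Solving: x = 1000(1 − 0.67) / (1 − 0.69·0.67) = 330 / 0.5377 ≈ 613.7251.
The husband gets 1000 − 613.7251 ≈ 386.2749.

386.27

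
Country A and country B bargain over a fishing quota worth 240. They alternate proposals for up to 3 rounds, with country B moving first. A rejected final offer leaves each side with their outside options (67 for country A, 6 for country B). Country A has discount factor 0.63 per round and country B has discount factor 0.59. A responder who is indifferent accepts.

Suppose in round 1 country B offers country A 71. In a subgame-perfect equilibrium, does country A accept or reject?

Round 3 (country B proposes): country A gets 67 if talks fail, so country B offers 67 and keeps 173.
Round 2 (country A proposes): country B can get 173 next round, worth 0.59 × 173 = 102.07 now; country A offers that and keeps 137.93.
So by rejecting in round 1, country A gets 137.93 next round, worth 0.63 × 137.93 = 86.8959 now.
Offer 71 < 86.8959, so country A rejects.

Reject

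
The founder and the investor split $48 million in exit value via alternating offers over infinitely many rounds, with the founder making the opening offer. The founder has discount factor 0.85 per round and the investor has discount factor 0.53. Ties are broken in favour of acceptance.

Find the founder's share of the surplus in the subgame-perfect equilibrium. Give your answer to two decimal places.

41.06

When the founder proposes, the investor accepts any offer worth at least 0.53 times what the investor would get by proposing next round; and vice versa.
This gives x = 48 − 0.53y and y = 48 − 0.85x, where x and y are each side's share when it proposes.
Hence (1 − 0.53·0.85)x = 48(1 − 0.53), i.e. 0.5495·x = 22.56.
x ≈ 41.0555; the investor's share is 48 − x ≈ 6.9445.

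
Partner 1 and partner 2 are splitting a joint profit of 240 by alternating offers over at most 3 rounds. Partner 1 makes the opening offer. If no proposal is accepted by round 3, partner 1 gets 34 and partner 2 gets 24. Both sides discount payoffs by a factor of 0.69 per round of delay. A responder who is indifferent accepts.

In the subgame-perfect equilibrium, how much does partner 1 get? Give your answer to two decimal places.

177.24

Round 3 (partner 1 proposes): partner 2 gets 24 if talks fail, so partner 1 offers 24 and keeps 216.
Round 2 (partner 2 proposes): partner 1 can get 216 next round, worth 0.69 × 216 = 149.04 now; partner 2 offers that and keeps 90.96.
Round 1 (partner 1 proposes): partner 2 can get 90.96 next round, worth 0.69 × 90.96 = 62.7624 now, so partner 1 offers 62.7624, keeping 177.2376.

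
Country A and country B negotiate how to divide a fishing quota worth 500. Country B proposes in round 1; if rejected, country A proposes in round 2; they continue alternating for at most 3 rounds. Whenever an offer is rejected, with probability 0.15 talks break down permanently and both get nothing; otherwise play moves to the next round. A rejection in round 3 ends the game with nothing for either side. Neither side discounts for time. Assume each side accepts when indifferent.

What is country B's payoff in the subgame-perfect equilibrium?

Round 3 (country B proposes): rejection yields 0 for country A; country B offers 0 and keeps 500.
Round 2 (country A proposes): rejecting gives country B an expected 0.85 × 500 = 425, so country A offers 425, keeping 75.
Round 1 (country B proposes): rejecting gives country A an expected 0.85 × 75 = 63.75. Country B offers 63.75 and keeps 500 − 63.75 = 436.25.

436.25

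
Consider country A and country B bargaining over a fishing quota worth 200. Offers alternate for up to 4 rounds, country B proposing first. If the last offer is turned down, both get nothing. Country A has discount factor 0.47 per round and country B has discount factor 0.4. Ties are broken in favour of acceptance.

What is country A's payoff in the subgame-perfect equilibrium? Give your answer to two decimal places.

Round 4 (country A proposes): country B will accept anything ≥ 0, so country A offers 0 and keeps 200.
Round 3 (country B proposes): country A can get 200 next round, worth 0.47 × 200 = 94 now; country B offers that and keeps 106.
Round 2 (country A proposes): country B can get 106 next round, worth 0.4 × 106 = 42.4 now. Country A offers 42.4 and keeps 200 − 42.4 = 157.6.
Round 1 (country B proposes): country A can get 157.6 next round, worth 0.47 × 157.6 = 74.072 now, so country B offers 74.072, keeping 125.928.

74.07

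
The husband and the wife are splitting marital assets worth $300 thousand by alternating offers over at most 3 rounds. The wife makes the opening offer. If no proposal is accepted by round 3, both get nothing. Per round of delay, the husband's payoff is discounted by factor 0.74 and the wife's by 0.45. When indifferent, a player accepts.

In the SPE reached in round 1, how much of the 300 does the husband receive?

Round 3 (the wife proposes): rejection yields 0 for the husband; the wife offers 0 and keeps 300.
Round 2 (the husband proposes): the wife can get 300 next round, worth 0.45 × 300 = 135 now; the husband offers that and keeps 165.
Round 1 (the wife proposes): the husband can get 165 next round, worth 0.74 × 165 = 122.1 now; the wife offers that and keeps 177.9.

122.1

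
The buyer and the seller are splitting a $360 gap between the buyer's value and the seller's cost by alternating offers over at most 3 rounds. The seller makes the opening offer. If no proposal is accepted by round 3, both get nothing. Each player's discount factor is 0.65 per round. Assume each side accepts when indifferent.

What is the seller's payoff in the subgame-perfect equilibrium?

Round 3 (the seller proposes): rejection yields 0 for the buyer; the seller offers 0 and keeps 360.
Round 2 (the buyer proposes): the seller can get 360 next round, worth 0.65 × 360 = 234 now; the buyer offers that and keeps 126.
Round 1 (the seller proposes): the buyer can get 126 next round, worth 0.65 × 126 = 81.9 now; the seller offers that and keeps 278.1.

278.1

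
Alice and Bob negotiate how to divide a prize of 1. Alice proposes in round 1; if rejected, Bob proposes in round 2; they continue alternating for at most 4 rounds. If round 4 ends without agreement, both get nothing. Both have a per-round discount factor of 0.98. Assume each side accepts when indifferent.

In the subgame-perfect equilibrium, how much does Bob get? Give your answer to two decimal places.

0.96

Round 4 (Bob proposes): rejection yields 0 for Alice; Bob offers 0 and keeps 1.
Round 3 (Alice proposes): Bob can get 1 next round, worth 0.98 × 1 = 0.98 now, so Alice offers 0.98, keeping 0.02.
Round 2 (Bob proposes): Alice can get 0.02 next round, worth 0.98 × 0.02 = 0.0196 now, so Bob offers 0.0196, keeping 0.9804.
Round 1 (Alice proposes): Bob can get 0.9804 next round, worth 0.98 × 0.9804 = 0.960792 now; Alice offers that and keeps 0.039208.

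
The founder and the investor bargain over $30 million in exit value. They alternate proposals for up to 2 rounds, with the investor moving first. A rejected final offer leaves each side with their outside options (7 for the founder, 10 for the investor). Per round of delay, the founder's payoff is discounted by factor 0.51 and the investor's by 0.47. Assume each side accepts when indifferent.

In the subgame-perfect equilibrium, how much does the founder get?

10.2

Work backward from the last round.
Round 2 (the founder proposes): the investor gets 10 if talks fail, so the founder offers 10 and keeps 20.
Round 1 (the investor proposes): the founder can get 20 next round, worth 0.51 × 20 = 10.2 now, so the investor offers 10.2, keeping 19.8.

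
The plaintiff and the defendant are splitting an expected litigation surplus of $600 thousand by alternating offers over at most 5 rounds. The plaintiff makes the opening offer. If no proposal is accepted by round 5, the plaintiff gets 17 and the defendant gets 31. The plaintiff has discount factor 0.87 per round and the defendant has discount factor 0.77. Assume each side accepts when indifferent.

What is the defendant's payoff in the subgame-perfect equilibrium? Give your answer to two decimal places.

114.21

Round 5 (the plaintiff proposes): the defendant gets 31 if talks fail, so the plaintiff offers 31 and keeps 569.
Round 4 (the defendant proposes): the plaintiff can get 569 next round, worth 0.87 × 569 = 495.03 now. The defendant offers 495.03 and keeps 600 − 495.03 = 104.97.
Round 3 (the plaintiff proposes): the defendant can get 104.97 next round, worth 0.77 × 104.97 = 80.8269 now, so the plaintiff offers 80.8269, keeping 519.1731.
Round 2 (the defendant proposes): the plaintiff can get 519.1731 next round, worth 0.87 × 519.1731 = 451.680597 now; the defendant offers that and keeps 148.319403.
Round 1 (the plaintiff proposes): the defendant can get 148.319403 next round, worth 0.77 × 148.319403 = 114.20594031 now; the plaintiff offers that and keeps 485.79405969.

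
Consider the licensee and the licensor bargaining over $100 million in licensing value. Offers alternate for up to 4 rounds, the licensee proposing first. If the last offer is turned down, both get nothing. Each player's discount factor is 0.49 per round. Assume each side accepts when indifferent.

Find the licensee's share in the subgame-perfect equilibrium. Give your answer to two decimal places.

Round 4 (the licensor proposes): the licensee will accept anything ≥ 0, so the licensor offers 0 and keeps 100.
Round 3 (the licensee proposes): the licensor can get 100 next round, worth 0.49 × 100 = 49 now; the licensee offers that and keeps 51.
Round 2 (the licensor proposes): the licensee can get 51 next round, worth 0.49 × 51 = 24.99 now. The licensor offers 24.99 and keeps 100 − 24.99 = 75.01.
Round 1 (the licensee proposes): the licensor can get 75.01 next round, worth 0.49 × 75.01 = 36.7549 now, so the licensee offers 36.7549, keeping 63.2451.

63.25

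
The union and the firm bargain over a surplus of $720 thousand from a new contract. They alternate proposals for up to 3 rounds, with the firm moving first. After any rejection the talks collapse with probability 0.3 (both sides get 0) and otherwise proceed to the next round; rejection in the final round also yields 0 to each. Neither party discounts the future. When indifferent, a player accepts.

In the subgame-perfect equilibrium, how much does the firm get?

568.8

By backward induction:
Round 3 (the firm proposes): rejection yields 0 for the union; the firm offers 0 and keeps 720.
Round 2 (the union proposes): rejecting gives the firm an expected 0.7 × 720 = 504; the union offers that and keeps 216.
Round 1 (the firm proposes): rejecting gives the union an expected 0.7 × 216 = 151.2. The firm offers 151.2 and keeps 720 − 151.2 = 568.8.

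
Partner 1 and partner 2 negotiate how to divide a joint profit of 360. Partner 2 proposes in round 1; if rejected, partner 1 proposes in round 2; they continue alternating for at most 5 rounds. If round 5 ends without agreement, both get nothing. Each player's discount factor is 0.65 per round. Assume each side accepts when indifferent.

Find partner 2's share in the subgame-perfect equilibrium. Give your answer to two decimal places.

243.50

Round 5 (partner 2 proposes): rejection yields 0 for partner 1; partner 2 offers 0 and keeps 360.
Round 4 (partner 1 proposes): partner 2 can get 360 next round, worth 0.65 × 360 = 234 now. Partner 1 offers 234 and keeps 360 − 234 = 126.
Round 3 (partner 2 proposes): partner 1 can get 126 next round, worth 0.65 × 126 = 81.9 now, so partner 2 offers 81.9, keeping 278.1.
Round 2 (partner 1 proposes): partner 2 can get 278.1 next round, worth 0.65 × 278.1 = 180.765 now, so partner 1 offers 180.765, keeping 179.235.
Round 1 (partner 2 proposes): partner 1 can get 179.235 next round, worth 0.65 × 179.235 = 116.50275 now; partner 2 offers that and keeps 243.49725.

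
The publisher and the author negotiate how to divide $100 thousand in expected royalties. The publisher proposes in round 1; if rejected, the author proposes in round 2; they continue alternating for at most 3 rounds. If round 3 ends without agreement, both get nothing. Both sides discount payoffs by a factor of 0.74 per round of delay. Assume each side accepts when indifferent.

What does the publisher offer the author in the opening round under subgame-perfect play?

Round 3 (the publisher proposes): the author will accept anything ≥ 0, so the publisher offers 0 and keeps 100.
Round 2 (the author proposes): the publisher can get 100 next round, worth 0.74 × 100 = 74 now, so the author offers 74, keeping 26.
Round 1 (the publisher proposes): the author can get 26 next round, worth 0.74 × 26 = 19.24 now; the publisher offers that and keeps 80.76.

19.24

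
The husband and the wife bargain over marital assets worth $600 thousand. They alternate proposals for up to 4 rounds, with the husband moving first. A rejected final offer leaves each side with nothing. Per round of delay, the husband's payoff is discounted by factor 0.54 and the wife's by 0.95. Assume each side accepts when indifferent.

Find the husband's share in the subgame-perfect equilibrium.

Round 4 (the wife proposes): rejection yields 0 for the husband; the wife offers 0 and keeps 600.
Round 3 (the husband proposes): the wife can get 600 next round, worth 0.95 × 600 = 570 now, so the husband offers 570, keeping 30.
Round 2 (the wife proposes): the husband can get 30 next round, worth 0.54 × 30 = 16.2 now. The wife offers 16.2 and keeps 600 − 16.2 = 583.8.
Round 1 (the husband proposes): the wife can get 583.8 next round, worth 0.95 × 583.8 = 554.61 now. The husband offers 554.61 and keeps 600 − 554.61 = 45.39.

45.39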